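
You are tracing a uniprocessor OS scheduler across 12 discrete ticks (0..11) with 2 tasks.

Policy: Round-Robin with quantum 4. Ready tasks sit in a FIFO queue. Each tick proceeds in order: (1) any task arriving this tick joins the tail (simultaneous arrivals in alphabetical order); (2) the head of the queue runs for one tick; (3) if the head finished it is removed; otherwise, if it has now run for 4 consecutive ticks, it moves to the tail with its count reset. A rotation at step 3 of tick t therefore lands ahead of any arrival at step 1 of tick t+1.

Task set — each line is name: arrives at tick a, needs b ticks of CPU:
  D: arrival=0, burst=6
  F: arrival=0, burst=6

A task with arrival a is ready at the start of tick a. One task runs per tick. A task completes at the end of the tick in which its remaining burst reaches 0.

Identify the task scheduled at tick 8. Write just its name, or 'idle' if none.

t=0: queue=[D,F] q_used=0 → run D
t=1: queue=[D,F] q_used=1 → run D
t=2: queue=[D,F] q_used=2 → run D
t=3: queue=[D,F] q_used=3 → run D
t=4: queue=[F,D] q_used=0 → run F
t=5: queue=[F,D] q_used=1 → run F
t=6: queue=[F,D] q_used=2 → run F
t=7: queue=[F,D] q_used=3 → run F
t=8: queue=[D,F] q_used=0 → run D
t=9: queue=[D,F] q_used=1 → run D
t=10: queue=[F] q_used=0 → run F
t=11: queue=[F] q_used=1 → run F

running at tick 8 = D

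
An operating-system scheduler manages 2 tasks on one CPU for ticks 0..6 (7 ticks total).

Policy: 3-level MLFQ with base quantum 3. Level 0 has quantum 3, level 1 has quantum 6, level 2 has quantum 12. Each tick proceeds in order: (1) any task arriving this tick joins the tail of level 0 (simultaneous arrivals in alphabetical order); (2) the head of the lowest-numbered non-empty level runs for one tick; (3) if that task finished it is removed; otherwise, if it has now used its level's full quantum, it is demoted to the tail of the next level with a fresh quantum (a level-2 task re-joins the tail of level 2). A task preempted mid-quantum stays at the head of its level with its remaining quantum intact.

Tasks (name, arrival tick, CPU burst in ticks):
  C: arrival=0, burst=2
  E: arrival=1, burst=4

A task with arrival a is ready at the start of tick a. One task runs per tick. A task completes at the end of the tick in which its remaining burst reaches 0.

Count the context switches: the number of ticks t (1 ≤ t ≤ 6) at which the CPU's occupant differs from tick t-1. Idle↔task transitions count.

t=0: L0/L1/L2 = C/-/- → run C
t=1: L0/L1/L2 = CE/-/- → run C
t=2: L0/L1/L2 = E/-/- → run E
t=3: L0/L1/L2 = E/-/- → run E
t=4: L0/L1/L2 = E/-/- → run E
t=5: L0/L1/L2 = -/E/- → run E
t=6: (idle)

context switches = 2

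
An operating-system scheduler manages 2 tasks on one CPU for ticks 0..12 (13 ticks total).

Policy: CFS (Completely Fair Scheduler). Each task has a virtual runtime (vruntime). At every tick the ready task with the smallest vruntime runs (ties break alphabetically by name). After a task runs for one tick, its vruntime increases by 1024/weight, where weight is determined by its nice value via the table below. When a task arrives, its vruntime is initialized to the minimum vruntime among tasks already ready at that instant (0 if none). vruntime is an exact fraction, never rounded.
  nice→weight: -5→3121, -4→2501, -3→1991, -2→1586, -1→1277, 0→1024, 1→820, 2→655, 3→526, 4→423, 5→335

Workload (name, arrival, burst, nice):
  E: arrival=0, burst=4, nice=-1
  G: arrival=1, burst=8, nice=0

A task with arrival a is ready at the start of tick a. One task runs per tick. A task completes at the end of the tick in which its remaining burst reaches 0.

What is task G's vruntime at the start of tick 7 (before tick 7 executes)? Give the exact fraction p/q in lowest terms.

vruntime(G, start of tick 7) = 4855/1277

t=0: vr[E=0] → run E
t=1: vr[E=1024/1277 G=1024/1277] → run E
t=2: vr[E=2048/1277 G=1024/1277] → run G
t=3: vr[E=2048/1277 G=2301/1277] → run E
t=4: vr[E=3072/1277 G=2301/1277] → run G
t=5: vr[E=3072/1277 G=3578/1277] → run E
t=6: vr[G=3578/1277] → run G
t=7: vr[G=4855/1277] → run G
t=8: vr[G=6132/1277] → run G
t=9: vr[G=7409/1277] → run G
t=10: vr[G=8686/1277] → run G
t=11: vr[G=9963/1277] → run G
t=12: (idle)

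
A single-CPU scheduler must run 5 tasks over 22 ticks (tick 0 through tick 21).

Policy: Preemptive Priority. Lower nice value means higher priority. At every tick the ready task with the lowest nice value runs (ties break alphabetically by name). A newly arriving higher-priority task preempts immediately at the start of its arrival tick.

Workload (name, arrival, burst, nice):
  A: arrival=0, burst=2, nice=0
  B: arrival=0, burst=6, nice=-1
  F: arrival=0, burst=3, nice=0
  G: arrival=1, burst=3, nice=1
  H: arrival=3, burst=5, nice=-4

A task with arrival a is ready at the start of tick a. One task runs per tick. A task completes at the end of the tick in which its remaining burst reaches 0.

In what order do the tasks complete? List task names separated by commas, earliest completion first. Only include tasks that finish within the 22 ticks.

completion order = H, B, A, F, G

t=0: ready={A,B,F} → run B
t=1: ready={A,B,F,G} → run B
t=2: ready={A,B,F,G} → run B
t=3: ready={A,B,F,G,H} → run H
t=4: ready={A,B,F,G,H} → run H
t=5: ready={A,B,F,G,H} → run H
t=6: ready={A,B,F,G,H} → run H
t=7: ready={A,B,F,G,H} → run H
t=8: ready={A,B,F,G} → run B
t=9: ready={A,B,F,G} → run B
t=10: ready={A,B,F,G} → run B
t=11: ready={A,F,G} → run A
t=12: ready={A,F,G} → run A
t=13: ready={F,G} → run F
t=14: ready={F,G} → run F
t=15: ready={F,G} → run F
t=16: ready={G} → run G
t=17: ready={G} → run G
t=18: ready={G} → run G
t=19: (idle)
t=20: (idle)
t=21: (idle)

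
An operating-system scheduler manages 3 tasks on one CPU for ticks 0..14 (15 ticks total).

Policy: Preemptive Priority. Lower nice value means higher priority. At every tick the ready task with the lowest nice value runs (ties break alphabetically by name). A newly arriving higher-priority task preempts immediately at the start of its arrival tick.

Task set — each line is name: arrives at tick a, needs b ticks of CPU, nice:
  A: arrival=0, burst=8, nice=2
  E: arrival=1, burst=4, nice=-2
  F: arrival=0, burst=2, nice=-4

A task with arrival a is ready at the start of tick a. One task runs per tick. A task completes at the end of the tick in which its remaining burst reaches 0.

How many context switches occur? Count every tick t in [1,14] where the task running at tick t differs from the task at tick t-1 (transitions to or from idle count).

t=0: ready={A,F} → run F
t=1: ready={A,E,F} → run F
t=2: ready={A,E} → run E
t=3: ready={A,E} → run E
t=4: ready={A,E} → run E
t=5: ready={A,E} → run E
t=6: ready={A} → run A
t=7: ready={A} → run A
t=8: ready={A} → run A
t=9: ready={A} → run A
t=10: ready={A} → run A
t=11: ready={A} → run A
t=12: ready={A} → run A
t=13: ready={A} → run A
t=14: (idle)

context switches = 3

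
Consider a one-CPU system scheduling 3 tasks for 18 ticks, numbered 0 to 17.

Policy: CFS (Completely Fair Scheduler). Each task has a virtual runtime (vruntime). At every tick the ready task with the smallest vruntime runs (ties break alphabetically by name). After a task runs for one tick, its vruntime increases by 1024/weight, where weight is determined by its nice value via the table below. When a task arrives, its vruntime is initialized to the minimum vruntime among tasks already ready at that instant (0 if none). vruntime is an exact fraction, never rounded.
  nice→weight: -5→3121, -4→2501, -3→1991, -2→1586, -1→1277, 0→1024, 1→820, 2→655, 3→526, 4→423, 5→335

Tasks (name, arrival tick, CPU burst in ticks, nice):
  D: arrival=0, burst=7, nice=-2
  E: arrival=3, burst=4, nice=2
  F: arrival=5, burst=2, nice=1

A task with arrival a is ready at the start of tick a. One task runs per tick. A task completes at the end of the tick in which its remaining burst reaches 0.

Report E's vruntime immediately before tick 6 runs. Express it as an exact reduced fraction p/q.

t=0: vr[D=0] → run D
t=1: vr[D=512/793] → run D
t=2: vr[D=1024/793] → run D
t=3: vr[D=1536/793 E=1536/793] → run D
t=4: vr[D=2048/793 E=1536/793] → run E
t=5: vr[D=2048/793 E=1818112/519415 F=2048/793] → run D
t=6: vr[D=2560/793 E=1818112/519415 F=2048/793] → run F
t=7: vr[D=2560/793 E=1818112/519415 F=622848/162565] → run D
t=8: vr[D=3072/793 E=1818112/519415 F=622848/162565] → run E
t=9: vr[D=3072/793 E=2630144/519415 F=622848/162565] → run F
t=10: vr[D=3072/793 E=2630144/519415] → run D
t=11: vr[E=2630144/519415] → run E
t=12: vr[E=3442176/519415] → run E
t=13: (idle)
t=14: (idle)
t=15: (idle)
t=16: (idle)
t=17: (idle)

vruntime(E, start of tick 6) = 1818112/519415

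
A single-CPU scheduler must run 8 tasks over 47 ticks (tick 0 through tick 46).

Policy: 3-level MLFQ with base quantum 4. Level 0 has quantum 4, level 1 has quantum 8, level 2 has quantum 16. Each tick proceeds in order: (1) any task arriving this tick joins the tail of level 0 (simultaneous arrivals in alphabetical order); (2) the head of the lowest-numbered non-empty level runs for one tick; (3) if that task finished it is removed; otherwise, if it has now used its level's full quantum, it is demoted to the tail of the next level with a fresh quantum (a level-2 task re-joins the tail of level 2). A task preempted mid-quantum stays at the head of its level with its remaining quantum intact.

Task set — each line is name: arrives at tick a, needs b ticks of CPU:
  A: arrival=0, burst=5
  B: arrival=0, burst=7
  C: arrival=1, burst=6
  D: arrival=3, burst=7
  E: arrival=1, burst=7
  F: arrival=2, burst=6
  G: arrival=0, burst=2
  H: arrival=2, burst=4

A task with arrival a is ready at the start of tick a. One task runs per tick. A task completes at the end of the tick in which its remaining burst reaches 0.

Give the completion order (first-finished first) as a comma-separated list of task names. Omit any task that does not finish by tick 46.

completion order = G, H, A, B, C, E, F, D

t=0: L0/L1/L2 = ABG/-/- → run A
t=1: L0/L1/L2 = ABGCE/-/- → run A
t=2: L0/L1/L2 = ABGCEFH/-/- → run A
t=3: L0/L1/L2 = ABGCEFHD/-/- → run A
t=4: L0/L1/L2 = BGCEFHD/A/- → run B
t=5: L0/L1/L2 = BGCEFHD/A/- → run B
t=6: L0/L1/L2 = BGCEFHD/A/- → run B
t=7: L0/L1/L2 = BGCEFHD/A/- → run B
t=8: L0/L1/L2 = GCEFHD/AB/- → run G
t=9: L0/L1/L2 = GCEFHD/AB/- → run G
t=10: L0/L1/L2 = CEFHD/AB/- → run C
t=11: L0/L1/L2 = CEFHD/AB/- → run C
t=12: L0/L1/L2 = CEFHD/AB/- → run C
t=13: L0/L1/L2 = CEFHD/AB/- → run C
t=14: L0/L1/L2 = EFHD/ABC/- → run E
t=15: L0/L1/L2 = EFHD/ABC/- → run E
t=16: L0/L1/L2 = EFHD/ABC/- → run E
t=17: L0/L1/L2 = EFHD/ABC/- → run E
t=18: L0/L1/L2 = FHD/ABCE/- → run F
t=19: L0/L1/L2 = FHD/ABCE/- → run F
t=20: L0/L1/L2 = FHD/ABCE/- → run F
t=21: L0/L1/L2 = FHD/ABCE/- → run F
t=22: L0/L1/L2 = HD/ABCEF/- → run H
t=23: L0/L1/L2 = HD/ABCEF/- → run H
t=24: L0/L1/L2 = HD/ABCEF/- → run H
t=25: L0/L1/L2 = HD/ABCEF/- → run H
t=26: L0/L1/L2 = D/ABCEF/- → run D
t=27: L0/L1/L2 = D/ABCEF/- → run D
t=28: L0/L1/L2 = D/ABCEF/- → run D
t=29: L0/L1/L2 = D/ABCEF/- → run D
t=30: L0/L1/L2 = -/ABCEFD/- → run A
t=31: L0/L1/L2 = -/BCEFD/- → run B
t=32: L0/L1/L2 = -/BCEFD/- → run B
t=33: L0/L1/L2 = -/BCEFD/- → run B
t=34: L0/L1/L2 = -/CEFD/- → run C
t=35: L0/L1/L2 = -/CEFD/- → run C
t=36: L0/L1/L2 = -/EFD/- → run E
t=37: L0/L1/L2 = -/EFD/- → run E
t=38: L0/L1/L2 = -/EFD/- → run E
t=39: L0/L1/L2 = -/FD/- → run F
t=40: L0/L1/L2 = -/FD/- → run F
t=41: L0/L1/L2 = -/D/- → run D
t=42: L0/L1/L2 = -/D/- → run D
t=43: L0/L1/L2 = -/D/- → run D
t=44: (idle)
t=45: (idle)
t=46: (idle)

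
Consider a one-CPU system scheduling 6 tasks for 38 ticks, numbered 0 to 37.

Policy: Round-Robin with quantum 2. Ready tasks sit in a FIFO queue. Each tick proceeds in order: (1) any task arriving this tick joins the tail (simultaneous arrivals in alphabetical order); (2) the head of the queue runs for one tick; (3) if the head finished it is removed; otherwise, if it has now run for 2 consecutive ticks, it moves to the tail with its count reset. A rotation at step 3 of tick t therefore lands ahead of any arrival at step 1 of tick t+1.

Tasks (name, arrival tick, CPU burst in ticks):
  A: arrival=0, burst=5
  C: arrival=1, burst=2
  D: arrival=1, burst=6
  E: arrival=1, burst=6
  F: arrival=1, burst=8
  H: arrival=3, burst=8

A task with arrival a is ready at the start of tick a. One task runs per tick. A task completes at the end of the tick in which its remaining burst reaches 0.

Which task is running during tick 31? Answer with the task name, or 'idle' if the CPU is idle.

t=0: queue=[A] q_used=0 → run A
t=1: queue=[A,C,D,E,F] q_used=1 → run A
t=2: queue=[C,D,E,F,A] q_used=0 → run C
t=3: queue=[C,D,E,F,A,H] q_used=1 → run C
t=4: queue=[D,E,F,A,H] q_used=0 → run D
t=5: queue=[D,E,F,A,H] q_used=1 → run D
t=6: queue=[E,F,A,H,D] q_used=0 → run E
t=7: queue=[E,F,A,H,D] q_used=1 → run E
t=8: queue=[F,A,H,D,E] q_used=0 → run F
t=9: queue=[F,A,H,D,E] q_used=1 → run F
t=10: queue=[A,H,D,E,F] q_used=0 → run A
t=11: queue=[A,H,D,E,F] q_used=1 → run A
t=12: queue=[H,D,E,F,A] q_used=0 → run H
t=13: queue=[H,D,E,F,A] q_used=1 → run H
t=14: queue=[D,E,F,A,H] q_used=0 → run D
t=15: queue=[D,E,F,A,H] q_used=1 → run D
t=16: queue=[E,F,A,H,D] q_used=0 → run E
t=17: queue=[E,F,A,H,D] q_used=1 → run E
t=18: queue=[F,A,H,D,E] q_used=0 → run F
t=19: queue=[F,A,H,D,E] q_used=1 → run F
t=20: queue=[A,H,D,E,F] q_used=0 → run A
t=21: queue=[H,D,E,F] q_used=0 → run H
t=22: queue=[H,D,E,F] q_used=1 → run H
t=23: queue=[D,E,F,H] q_used=0 → run D
t=24: queue=[D,E,F,H] q_used=1 → run D
t=25: queue=[E,F,H] q_used=0 → run E
t=26: queue=[E,F,H] q_used=1 → run E
t=27: queue=[F,H] q_used=0 → run F
t=28: queue=[F,H] q_used=1 → run F
t=29: queue=[H,F] q_used=0 → run H
t=30: queue=[H,F] q_used=1 → run H
t=31: queue=[F,H] q_used=0 → run F
t=32: queue=[F,H] q_used=1 → run F
t=33: queue=[H] q_used=0 → run H
t=34: queue=[H] q_used=1 → run H
t=35: (idle)
t=36: (idle)
t=37: (idle)

running at tick 31 = F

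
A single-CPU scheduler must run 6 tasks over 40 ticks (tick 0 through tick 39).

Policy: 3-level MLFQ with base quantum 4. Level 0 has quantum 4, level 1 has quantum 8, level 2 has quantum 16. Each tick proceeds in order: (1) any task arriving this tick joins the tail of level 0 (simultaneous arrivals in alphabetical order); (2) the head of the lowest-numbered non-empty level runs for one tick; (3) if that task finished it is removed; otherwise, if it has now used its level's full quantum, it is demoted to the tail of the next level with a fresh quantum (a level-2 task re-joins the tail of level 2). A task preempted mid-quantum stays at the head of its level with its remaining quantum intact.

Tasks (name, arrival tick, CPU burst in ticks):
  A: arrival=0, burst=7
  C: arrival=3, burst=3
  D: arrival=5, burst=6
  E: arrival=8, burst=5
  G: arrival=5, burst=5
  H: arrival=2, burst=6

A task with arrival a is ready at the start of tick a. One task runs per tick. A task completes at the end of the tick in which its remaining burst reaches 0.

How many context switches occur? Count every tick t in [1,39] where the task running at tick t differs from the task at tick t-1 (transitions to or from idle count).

context switches = 11

t=0: L0/L1/L2 = A/-/- → run A
t=1: L0/L1/L2 = A/-/- → run A
t=2: L0/L1/L2 = AH/-/- → run A
t=3: L0/L1/L2 = AHC/-/- → run A
t=4: L0/L1/L2 = HC/A/- → run H
t=5: L0/L1/L2 = HCDG/A/- → run H
t=6: L0/L1/L2 = HCDG/A/- → run H
t=7: L0/L1/L2 = HCDG/A/- → run H
t=8: L0/L1/L2 = CDGE/AH/- → run C
t=9: L0/L1/L2 = CDGE/AH/- → run C
t=10: L0/L1/L2 = CDGE/AH/- → run C
t=11: L0/L1/L2 = DGE/AH/- → run D
t=12: L0/L1/L2 = DGE/AH/- → run D
t=13: L0/L1/L2 = DGE/AH/- → run D
t=14: L0/L1/L2 = DGE/AH/- → run D
t=15: L0/L1/L2 = GE/AHD/- → run G
t=16: L0/L1/L2 = GE/AHD/- → run G
t=17: L0/L1/L2 = GE/AHD/- → run G
t=18: L0/L1/L2 = GE/AHD/- → run G
t=19: L0/L1/L2 = E/AHDG/- → run E
t=20: L0/L1/L2 = E/AHDG/- → run E
t=21: L0/L1/L2 = E/AHDG/- → run E
t=22: L0/L1/L2 = E/AHDG/- → run E
t=23: L0/L1/L2 = -/AHDGE/- → run A
t=24: L0/L1/L2 = -/AHDGE/- → run A
t=25: L0/L1/L2 = -/AHDGE/- → run A
t=26: L0/L1/L2 = -/HDGE/- → run H
t=27: L0/L1/L2 = -/HDGE/- → run H
t=28: L0/L1/L2 = -/DGE/- → run D
t=29: L0/L1/L2 = -/DGE/- → run D
t=30: L0/L1/L2 = -/GE/- → run G
t=31: L0/L1/L2 = -/E/- → run E
t=32: (idle)
t=33: (idle)
t=34: (idle)
t=35: (idle)
t=36: (idle)
t=37: (idle)
t=38: (idle)
t=39: (idle)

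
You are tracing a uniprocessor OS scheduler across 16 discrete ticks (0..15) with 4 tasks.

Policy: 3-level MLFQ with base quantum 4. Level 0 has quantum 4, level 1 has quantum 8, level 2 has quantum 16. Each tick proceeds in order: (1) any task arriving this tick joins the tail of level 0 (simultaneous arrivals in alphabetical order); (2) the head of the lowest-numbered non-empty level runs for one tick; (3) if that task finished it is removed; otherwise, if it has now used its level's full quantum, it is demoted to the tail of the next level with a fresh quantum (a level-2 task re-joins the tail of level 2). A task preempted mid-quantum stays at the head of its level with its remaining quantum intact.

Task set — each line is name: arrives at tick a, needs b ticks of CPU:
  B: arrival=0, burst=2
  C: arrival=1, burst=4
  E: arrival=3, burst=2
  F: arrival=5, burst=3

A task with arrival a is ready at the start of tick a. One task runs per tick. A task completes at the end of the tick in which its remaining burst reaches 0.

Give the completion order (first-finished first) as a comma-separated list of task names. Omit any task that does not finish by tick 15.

completion order = B, C, E, F

t=0: L0/L1/L2 = B/-/- → run B
t=1: L0/L1/L2 = BC/-/- → run B
t=2: L0/L1/L2 = C/-/- → run C
t=3: L0/L1/L2 = CE/-/- → run C
t=4: L0/L1/L2 = CE/-/- → run C
t=5: L0/L1/L2 = CEF/-/- → run C
t=6: L0/L1/L2 = EF/-/- → run E
t=7: L0/L1/L2 = EF/-/- → run E
t=8: L0/L1/L2 = F/-/- → run F
t=9: L0/L1/L2 = F/-/- → run F
t=10: L0/L1/L2 = F/-/- → run F
t=11: (idle)
t=12: (idle)
t=13: (idle)
t=14: (idle)
t=15: (idle)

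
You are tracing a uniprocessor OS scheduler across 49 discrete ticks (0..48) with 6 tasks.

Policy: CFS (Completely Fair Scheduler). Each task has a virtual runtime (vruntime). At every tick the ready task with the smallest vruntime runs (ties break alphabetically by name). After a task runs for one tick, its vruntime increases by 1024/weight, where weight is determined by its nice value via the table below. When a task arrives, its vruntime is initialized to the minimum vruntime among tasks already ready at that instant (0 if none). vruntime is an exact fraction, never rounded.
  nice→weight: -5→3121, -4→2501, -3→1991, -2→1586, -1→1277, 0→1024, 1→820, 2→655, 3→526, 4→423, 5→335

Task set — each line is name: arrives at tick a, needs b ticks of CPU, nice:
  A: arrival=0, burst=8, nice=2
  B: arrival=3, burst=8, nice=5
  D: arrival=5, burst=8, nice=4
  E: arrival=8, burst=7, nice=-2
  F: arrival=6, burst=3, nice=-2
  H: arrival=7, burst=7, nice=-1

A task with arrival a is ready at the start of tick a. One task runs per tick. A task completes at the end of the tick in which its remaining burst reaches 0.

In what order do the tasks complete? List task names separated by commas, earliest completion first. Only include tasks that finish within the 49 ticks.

completion order = F, E, A, H, D, B

t=0: vr[A=0] → run A
t=1: vr[A=1024/655] → run A
t=2: vr[A=2048/655] → run A
t=3: vr[A=3072/655 B=3072/655] → run A
t=4: vr[A=4096/655 B=3072/655] → run B
t=5: vr[A=4096/655 B=339968/43885 D=4096/655] → run A
t=6: vr[A=1024/131 B=339968/43885 D=4096/655 F=4096/655] → run D
t=7: vr[A=1024/131 B=339968/43885 D=2403328/277065 F=4096/655 H=4096/655] → run F
t=8: vr[A=1024/131 B=339968/43885 D=2403328/277065 E=4096/655 F=3583488/519415 H=4096/655] → run E
t=9: vr[A=1024/131 B=339968/43885 D=2403328/277065 E=3583488/519415 F=3583488/519415 H=4096/655] → run H
t=10: vr[A=1024/131 B=339968/43885 D=2403328/277065 E=3583488/519415 F=3583488/519415 H=5901312/836435] → run E
t=11: vr[A=1024/131 B=339968/43885 D=2403328/277065 E=3918848/519415 F=3583488/519415 H=5901312/836435] → run F
t=12: vr[A=1024/131 B=339968/43885 D=2403328/277065 E=3918848/519415 F=3918848/519415 H=5901312/836435] → run H
t=13: vr[A=1024/131 B=339968/43885 D=2403328/277065 E=3918848/519415 F=3918848/519415 H=6572032/836435] → run E
t=14: vr[A=1024/131 B=339968/43885 D=2403328/277065 E=4254208/519415 F=3918848/519415 H=6572032/836435] → run F
t=15: vr[A=1024/131 B=339968/43885 D=2403328/277065 E=4254208/519415 H=6572032/836435] → run B
t=16: vr[A=1024/131 B=474112/43885 D=2403328/277065 E=4254208/519415 H=6572032/836435] → run A
t=17: vr[A=6144/655 B=474112/43885 D=2403328/277065 E=4254208/519415 H=6572032/836435] → run H
t=18: vr[A=6144/655 B=474112/43885 D=2403328/277065 E=4254208/519415 H=7242752/836435] → run E
t=19: vr[A=6144/655 B=474112/43885 D=2403328/277065 E=4589568/519415 H=7242752/836435] → run H
t=20: vr[A=6144/655 B=474112/43885 D=2403328/277065 E=4589568/519415 H=7913472/836435] → run D
t=21: vr[A=6144/655 B=474112/43885 D=3074048/277065 E=4589568/519415 H=7913472/836435] → run E
t=22: vr[A=6144/655 B=474112/43885 D=3074048/277065 E=4924928/519415 H=7913472/836435] → run A
t=23: vr[A=7168/655 B=474112/43885 D=3074048/277065 E=4924928/519415 H=7913472/836435] → run H
t=24: vr[A=7168/655 B=474112/43885 D=3074048/277065 E=4924928/519415 H=8584192/836435] → run E
t=25: vr[A=7168/655 B=474112/43885 D=3074048/277065 E=5260288/519415 H=8584192/836435] → run E
t=26: vr[A=7168/655 B=474112/43885 D=3074048/277065 H=8584192/836435] → run H
t=27: vr[A=7168/655 B=474112/43885 D=3074048/277065 H=9254912/836435] → run B
t=28: vr[A=7168/655 B=608256/43885 D=3074048/277065 H=9254912/836435] → run A
t=29: vr[B=608256/43885 D=3074048/277065 H=9254912/836435] → run H
t=30: vr[B=608256/43885 D=3074048/277065] → run D
t=31: vr[B=608256/43885 D=1248256/92355] → run D
t=32: vr[B=608256/43885 D=4415488/277065] → run B
t=33: vr[B=148480/8777 D=4415488/277065] → run D
t=34: vr[B=148480/8777 D=5086208/277065] → run B
t=35: vr[B=876544/43885 D=5086208/277065] → run D
t=36: vr[B=876544/43885 D=1918976/92355] → run B
t=37: vr[B=1010688/43885 D=1918976/92355] → run D
t=38: vr[B=1010688/43885 D=6427648/277065] → run B
t=39: vr[B=1144832/43885 D=6427648/277065] → run D
t=40: vr[B=1144832/43885] → run B
t=41: (idle)
t=42: (idle)
t=43: (idle)
t=44: (idle)
t=45: (idle)
t=46: (idle)
t=47: (idle)
t=48: (idle)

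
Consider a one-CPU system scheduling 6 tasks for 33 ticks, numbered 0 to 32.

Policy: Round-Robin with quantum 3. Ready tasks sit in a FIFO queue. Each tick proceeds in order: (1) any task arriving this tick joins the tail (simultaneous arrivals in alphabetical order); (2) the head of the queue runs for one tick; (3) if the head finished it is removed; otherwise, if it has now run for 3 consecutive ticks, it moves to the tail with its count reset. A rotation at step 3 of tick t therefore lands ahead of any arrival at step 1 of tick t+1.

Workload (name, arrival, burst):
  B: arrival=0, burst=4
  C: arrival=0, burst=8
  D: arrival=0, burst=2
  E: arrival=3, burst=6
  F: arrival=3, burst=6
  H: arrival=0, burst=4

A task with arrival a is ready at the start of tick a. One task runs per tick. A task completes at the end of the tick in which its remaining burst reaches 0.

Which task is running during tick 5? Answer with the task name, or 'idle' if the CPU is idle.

t=0: queue=[B,C,D,H] q_used=0 → run B
t=1: queue=[B,C,D,H] q_used=1 → run B
t=2: queue=[B,C,D,H] q_used=2 → run B
t=3: queue=[C,D,H,B,E,F] q_used=0 → run C
t=4: queue=[C,D,H,B,E,F] q_used=1 → run C
t=5: queue=[C,D,H,B,E,F] q_used=2 → run C
t=6: queue=[D,H,B,E,F,C] q_used=0 → run D
t=7: queue=[D,H,B,E,F,C] q_used=1 → run D
t=8: queue=[H,B,E,F,C] q_used=0 → run H
t=9: queue=[H,B,E,F,C] q_used=1 → run H
t=10: queue=[H,B,E,F,C] q_used=2 → run H
t=11: queue=[B,E,F,C,H] q_used=0 → run B
t=12: queue=[E,F,C,H] q_used=0 → run E
t=13: queue=[E,F,C,H] q_used=1 → run E
t=14: queue=[E,F,C,H] q_used=2 → run E
t=15: queue=[F,C,H,E] q_used=0 → run F
t=16: queue=[F,C,H,E] q_used=1 → run F
t=17: queue=[F,C,H,E] q_used=2 → run F
t=18: queue=[C,H,E,F] q_used=0 → run C
t=19: queue=[C,H,E,F] q_used=1 → run C
t=20: queue=[C,H,E,F] q_used=2 → run C
t=21: queue=[H,E,F,C] q_used=0 → run H
t=22: queue=[E,F,C] q_used=0 → run E
t=23: queue=[E,F,C] q_used=1 → run E
t=24: queue=[E,F,C] q_used=2 → run E
t=25: queue=[F,C] q_used=0 → run F
t=26: queue=[F,C] q_used=1 → run F
t=27: queue=[F,C] q_used=2 → run F
t=28: queue=[C] q_used=0 → run C
t=29: queue=[C] q_used=1 → run C
t=30: (idle)
t=31: (idle)
t=32: (idle)

running at tick 5 = C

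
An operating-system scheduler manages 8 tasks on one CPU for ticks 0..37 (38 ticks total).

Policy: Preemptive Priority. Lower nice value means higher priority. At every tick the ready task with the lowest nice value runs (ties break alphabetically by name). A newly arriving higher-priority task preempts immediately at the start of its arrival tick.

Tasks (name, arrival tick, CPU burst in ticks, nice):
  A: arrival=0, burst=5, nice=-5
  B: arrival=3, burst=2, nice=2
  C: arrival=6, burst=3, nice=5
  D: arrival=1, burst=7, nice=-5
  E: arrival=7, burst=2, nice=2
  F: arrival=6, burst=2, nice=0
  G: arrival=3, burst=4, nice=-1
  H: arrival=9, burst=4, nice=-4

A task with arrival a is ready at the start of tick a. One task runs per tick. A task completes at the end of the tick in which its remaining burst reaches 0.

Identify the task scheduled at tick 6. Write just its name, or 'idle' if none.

running at tick 6 = D

t=0: ready={A} → run A
t=1: ready={A,D} → run A
t=2: ready={A,D} → run A
t=3: ready={A,B,D,G} → run A
t=4: ready={A,B,D,G} → run A
t=5: ready={B,D,G} → run D
t=6: ready={B,C,D,F,G} → run D
t=7: ready={B,C,D,E,F,G} → run D
t=8: ready={B,C,D,E,F,G} → run D
t=9: ready={B,C,D,E,F,G,H} → run D
t=10: ready={B,C,D,E,F,G,H} → run D
t=11: ready={B,C,D,E,F,G,H} → run D
t=12: ready={B,C,E,F,G,H} → run H
t=13: ready={B,C,E,F,G,H} → run H
t=14: ready={B,C,E,F,G,H} → run H
t=15: ready={B,C,E,F,G,H} → run H
t=16: ready={B,C,E,F,G} → run G
t=17: ready={B,C,E,F,G} → run G
t=18: ready={B,C,E,F,G} → run G
t=19: ready={B,C,E,F,G} → run G
t=20: ready={B,C,E,F} → run F
t=21: ready={B,C,E,F} → run F
t=22: ready={B,C,E} → run B
t=23: ready={B,C,E} → run B
t=24: ready={C,E} → run E
t=25: ready={C,E} → run E
t=26: ready={C} → run C
t=27: ready={C} → run C
t=28: ready={C} → run C
t=29: (idle)
t=30: (idle)
t=31: (idle)
t=32: (idle)
t=33: (idle)
t=34: (idle)
t=35: (idle)
t=36: (idle)
t=37: (idle)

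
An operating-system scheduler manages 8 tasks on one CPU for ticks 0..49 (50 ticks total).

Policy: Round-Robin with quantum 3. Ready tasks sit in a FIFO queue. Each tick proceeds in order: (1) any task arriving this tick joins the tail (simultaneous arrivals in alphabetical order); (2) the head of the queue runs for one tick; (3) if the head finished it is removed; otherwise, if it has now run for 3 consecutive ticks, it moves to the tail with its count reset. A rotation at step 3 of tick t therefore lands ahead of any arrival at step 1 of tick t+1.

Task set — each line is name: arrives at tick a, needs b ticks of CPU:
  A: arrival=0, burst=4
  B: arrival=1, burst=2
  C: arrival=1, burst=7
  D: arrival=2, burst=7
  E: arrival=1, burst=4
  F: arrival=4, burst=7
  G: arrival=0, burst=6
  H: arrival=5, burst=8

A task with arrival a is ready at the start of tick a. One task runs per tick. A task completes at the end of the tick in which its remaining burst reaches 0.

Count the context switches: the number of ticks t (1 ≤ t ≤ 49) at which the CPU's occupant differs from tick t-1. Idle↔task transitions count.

context switches = 19

t=0: queue=[A,G] q_used=0 → run A
t=1: queue=[A,G,B,C,E] q_used=1 → run A
t=2: queue=[A,G,B,C,E,D] q_used=2 → run A
t=3: queue=[G,B,C,E,D,A] q_used=0 → run G
t=4: queue=[G,B,C,E,D,A,F] q_used=1 → run G
t=5: queue=[G,B,C,E,D,A,F,H] q_used=2 → run G
t=6: queue=[B,C,E,D,A,F,H,G] q_used=0 → run B
t=7: queue=[B,C,E,D,A,F,H,G] q_used=1 → run B
t=8: queue=[C,E,D,A,F,H,G] q_used=0 → run C
t=9: queue=[C,E,D,A,F,H,G] q_used=1 → run C
t=10: queue=[C,E,D,A,F,H,G] q_used=2 → run C
t=11: queue=[E,D,A,F,H,G,C] q_used=0 → run E
t=12: queue=[E,D,A,F,H,G,C] q_used=1 → run E
t=13: queue=[E,D,A,F,H,G,C] q_used=2 → run E
t=14: queue=[D,A,F,H,G,C,E] q_used=0 → run D
t=15: queue=[D,A,F,H,G,C,E] q_used=1 → run D
t=16: queue=[D,A,F,H,G,C,E] q_used=2 → run D
t=17: queue=[A,F,H,G,C,E,D] q_used=0 → run A
t=18: queue=[F,H,G,C,E,D] q_used=0 → run F
t=19: queue=[F,H,G,C,E,D] q_used=1 → run F
t=20: queue=[F,H,G,C,E,D] q_used=2 → run F
t=21: queue=[H,G,C,E,D,F] q_used=0 → run H
t=22: queue=[H,G,C,E,D,F] q_used=1 → run H
t=23: queue=[H,G,C,E,D,F] q_used=2 → run H
t=24: queue=[G,C,E,D,F,H] q_used=0 → run G
t=25: queue=[G,C,E,D,F,H] q_used=1 → run G
t=26: queue=[G,C,E,D,F,H] q_used=2 → run G
t=27: queue=[C,E,D,F,H] q_used=0 → run C
t=28: queue=[C,E,D,F,H] q_used=1 → run C
t=29: queue=[C,E,D,F,H] q_used=2 → run C
t=30: queue=[E,D,F,H,C] q_used=0 → run E
t=31: queue=[D,F,H,C] q_used=0 → run D
t=32: queue=[D,F,H,C] q_used=1 → run D
t=33: queue=[D,F,H,C] q_used=2 → run D
t=34: queue=[F,H,C,D] q_used=0 → run F
t=35: queue=[F,H,C,D] q_used=1 → run F
t=36: queue=[F,H,C,D] q_used=2 → run F
t=37: queue=[H,C,D,F] q_used=0 → run H
t=38: queue=[H,C,D,F] q_used=1 → run H
t=39: queue=[H,C,D,F] q_used=2 → run H
t=40: queue=[C,D,F,H] q_used=0 → run C
t=41: queue=[D,F,H] q_used=0 → run D
t=42: queue=[F,H] q_used=0 → run F
t=43: queue=[H] q_used=0 → run H
t=44: queue=[H] q_used=1 → run H
t=45: (idle)
t=46: (idle)
t=47: (idle)
t=48: (idle)
t=49: (idle)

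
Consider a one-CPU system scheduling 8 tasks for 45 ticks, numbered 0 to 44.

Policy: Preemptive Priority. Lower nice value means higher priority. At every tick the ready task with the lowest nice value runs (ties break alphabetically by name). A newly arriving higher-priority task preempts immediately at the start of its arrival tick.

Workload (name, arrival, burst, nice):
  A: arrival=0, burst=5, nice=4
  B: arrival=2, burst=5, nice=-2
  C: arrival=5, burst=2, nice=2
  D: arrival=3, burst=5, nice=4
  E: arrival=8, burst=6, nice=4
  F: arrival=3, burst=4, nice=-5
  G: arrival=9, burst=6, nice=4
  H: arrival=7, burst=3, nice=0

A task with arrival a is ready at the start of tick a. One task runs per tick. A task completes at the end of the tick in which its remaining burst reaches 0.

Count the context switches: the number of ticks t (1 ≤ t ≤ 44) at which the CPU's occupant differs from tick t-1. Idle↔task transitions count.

t=0: ready={A} → run A
t=1: ready={A} → run A
t=2: ready={A,B} → run B
t=3: ready={A,B,D,F} → run F
t=4: ready={A,B,D,F} → run F
t=5: ready={A,B,C,D,F} → run F
t=6: ready={A,B,C,D,F} → run F
t=7: ready={A,B,C,D,H} → run B
t=8: ready={A,B,C,D,E,H} → run B
t=9: ready={A,B,C,D,E,G,H} → run B
t=10: ready={A,B,C,D,E,G,H} → run B
t=11: ready={A,C,D,E,G,H} → run H
t=12: ready={A,C,D,E,G,H} → run H
t=13: ready={A,C,D,E,G,H} → run H
t=14: ready={A,C,D,E,G} → run C
t=15: ready={A,C,D,E,G} → run C
t=16: ready={A,D,E,G} → run A
t=17: ready={A,D,E,G} → run A
t=18: ready={A,D,E,G} → run A
t=19: ready={D,E,G} → run D
t=20: ready={D,E,G} → run D
t=21: ready={D,E,G} → run D
t=22: ready={D,E,G} → run D
t=23: ready={D,E,G} → run D
t=24: ready={E,G} → run E
t=25: ready={E,G} → run E
t=26: ready={E,G} → run E
t=27: ready={E,G} → run E
t=28: ready={E,G} → run E
t=29: ready={E,G} → run E
t=30: ready={G} → run G
t=31: ready={G} → run G
t=32: ready={G} → run G
t=33: ready={G} → run G
t=34: ready={G} → run G
t=35: ready={G} → run G
t=36: (idle)
t=37: (idle)
t=38: (idle)
t=39: (idle)
t=40: (idle)
t=41: (idle)
t=42: (idle)
t=43: (idle)
t=44: (idle)

context switches = 10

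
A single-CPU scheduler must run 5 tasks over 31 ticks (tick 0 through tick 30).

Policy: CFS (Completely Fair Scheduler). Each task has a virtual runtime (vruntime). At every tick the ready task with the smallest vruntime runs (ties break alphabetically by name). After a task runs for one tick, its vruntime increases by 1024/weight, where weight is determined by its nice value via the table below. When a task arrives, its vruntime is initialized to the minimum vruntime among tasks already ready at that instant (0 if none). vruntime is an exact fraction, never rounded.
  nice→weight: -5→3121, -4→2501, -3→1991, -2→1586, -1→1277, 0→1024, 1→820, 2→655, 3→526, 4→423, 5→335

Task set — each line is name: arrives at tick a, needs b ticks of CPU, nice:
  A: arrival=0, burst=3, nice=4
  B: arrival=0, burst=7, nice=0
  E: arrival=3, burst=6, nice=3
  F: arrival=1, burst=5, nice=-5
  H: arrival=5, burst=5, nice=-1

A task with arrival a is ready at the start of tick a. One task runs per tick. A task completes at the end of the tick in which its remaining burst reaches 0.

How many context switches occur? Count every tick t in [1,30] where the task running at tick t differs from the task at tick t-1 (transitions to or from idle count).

t=0: vr[A=0 B=0] → run A
t=1: vr[A=1024/423 B=0 F=0] → run B
t=2: vr[A=1024/423 B=1 F=0] → run F
t=3: vr[A=1024/423 B=1 E=1024/3121 F=1024/3121] → run E
t=4: vr[A=1024/423 B=1 E=1867264/820823 F=1024/3121] → run F
t=5: vr[A=1024/423 B=1 E=1867264/820823 F=2048/3121 H=2048/3121] → run F
t=6: vr[A=1024/423 B=1 E=1867264/820823 F=3072/3121 H=2048/3121] → run H
t=7: vr[A=1024/423 B=1 E=1867264/820823 F=3072/3121 H=5811200/3985517] → run F
t=8: vr[A=1024/423 B=1 E=1867264/820823 F=4096/3121 H=5811200/3985517] → run B
t=9: vr[A=1024/423 B=2 E=1867264/820823 F=4096/3121 H=5811200/3985517] → run F
t=10: vr[A=1024/423 B=2 E=1867264/820823 H=5811200/3985517] → run H
t=11: vr[A=1024/423 B=2 E=1867264/820823 H=9007104/3985517] → run B
t=12: vr[A=1024/423 B=3 E=1867264/820823 H=9007104/3985517] → run H
t=13: vr[A=1024/423 B=3 E=1867264/820823 H=12203008/3985517] → run E
t=14: vr[A=1024/423 B=3 E=3465216/820823 H=12203008/3985517] → run A
t=15: vr[A=2048/423 B=3 E=3465216/820823 H=12203008/3985517] → run B
t=16: vr[A=2048/423 B=4 E=3465216/820823 H=12203008/3985517] → run H
t=17: vr[A=2048/423 B=4 E=3465216/820823 H=15398912/3985517] → run H
t=18: vr[A=2048/423 B=4 E=3465216/820823] → run B
t=19: vr[A=2048/423 B=5 E=3465216/820823] → run E
t=20: vr[A=2048/423 B=5 E=5063168/820823] → run A
t=21: vr[B=5 E=5063168/820823] → run B
t=22: vr[B=6 E=5063168/820823] → run B
t=23: vr[E=5063168/820823] → run E
t=24: vr[E=6661120/820823] → run E
t=25: vr[E=8259072/820823] → run E
t=26: (idle)
t=27: (idle)
t=28: (idle)
t=29: (idle)
t=30: (idle)

context switches = 21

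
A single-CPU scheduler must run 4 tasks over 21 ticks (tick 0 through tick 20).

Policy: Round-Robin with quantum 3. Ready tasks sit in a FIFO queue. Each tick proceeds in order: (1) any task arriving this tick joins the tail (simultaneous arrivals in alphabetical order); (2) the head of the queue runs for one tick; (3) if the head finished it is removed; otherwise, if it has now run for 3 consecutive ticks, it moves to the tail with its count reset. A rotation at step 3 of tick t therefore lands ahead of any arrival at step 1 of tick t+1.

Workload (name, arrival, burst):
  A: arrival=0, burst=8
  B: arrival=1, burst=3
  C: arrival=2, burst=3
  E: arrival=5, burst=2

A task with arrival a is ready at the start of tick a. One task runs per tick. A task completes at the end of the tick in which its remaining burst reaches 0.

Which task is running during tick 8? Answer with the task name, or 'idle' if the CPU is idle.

running at tick 8 = C

t=0: queue=[A] q_used=0 → run A
t=1: queue=[A,B] q_used=1 → run A
t=2: queue=[A,B,C] q_used=2 → run A
t=3: queue=[B,C,A] q_used=0 → run B
t=4: queue=[B,C,A] q_used=1 → run B
t=5: queue=[B,C,A,E] q_used=2 → run B
t=6: queue=[C,A,E] q_used=0 → run C
t=7: queue=[C,A,E] q_used=1 → run C
t=8: queue=[C,A,E] q_used=2 → run C
t=9: queue=[A,E] q_used=0 → run A
t=10: queue=[A,E] q_used=1 → run A
t=11: queue=[A,E] q_used=2 → run A
t=12: queue=[E,A] q_used=0 → run E
t=13: queue=[E,A] q_used=1 → run E
t=14: queue=[A] q_used=0 → run A
t=15: queue=[A] q_used=1 → run A
t=16: (idle)
t=17: (idle)
t=18: (idle)
t=19: (idle)
t=20: (idle)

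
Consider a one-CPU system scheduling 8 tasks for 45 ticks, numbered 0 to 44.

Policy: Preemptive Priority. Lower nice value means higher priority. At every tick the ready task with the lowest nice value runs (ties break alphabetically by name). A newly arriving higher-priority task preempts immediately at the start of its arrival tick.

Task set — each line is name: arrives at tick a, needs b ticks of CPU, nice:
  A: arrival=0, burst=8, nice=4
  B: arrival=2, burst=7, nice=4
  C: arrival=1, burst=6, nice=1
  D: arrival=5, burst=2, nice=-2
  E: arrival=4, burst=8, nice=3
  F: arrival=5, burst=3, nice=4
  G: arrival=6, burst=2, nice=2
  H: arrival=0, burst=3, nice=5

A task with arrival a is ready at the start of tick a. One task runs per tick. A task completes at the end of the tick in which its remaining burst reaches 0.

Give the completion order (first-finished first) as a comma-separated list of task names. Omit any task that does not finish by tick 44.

completion order = D, C, G, E, A, B, F, H

t=0: ready={A,H} → run A
t=1: ready={A,C,H} → run C
t=2: ready={A,B,C,H} → run C
t=3: ready={A,B,C,H} → run C
t=4: ready={A,B,C,E,H} → run C
t=5: ready={A,B,C,D,E,F,H} → run D
t=6: ready={A,B,C,D,E,F,G,H} → run D
t=7: ready={A,B,C,E,F,G,H} → run C
t=8: ready={A,B,C,E,F,G,H} → run C
t=9: ready={A,B,E,F,G,H} → run G
t=10: ready={A,B,E,F,G,H} → run G
t=11: ready={A,B,E,F,H} → run E
t=12: ready={A,B,E,F,H} → run E
t=13: ready={A,B,E,F,H} → run E
t=14: ready={A,B,E,F,H} → run E
t=15: ready={A,B,E,F,H} → run E
t=16: ready={A,B,E,F,H} → run E
t=17: ready={A,B,E,F,H} → run E
t=18: ready={A,B,E,F,H} → run E
t=19: ready={A,B,F,H} → run A
t=20: ready={A,B,F,H} → run A
t=21: ready={A,B,F,H} → run A
t=22: ready={A,B,F,H} → run A
t=23: ready={A,B,F,H} → run A
t=24: ready={A,B,F,H} → run A
t=25: ready={A,B,F,H} → run A
t=26: ready={B,F,H} → run B
t=27: ready={B,F,H} → run B
t=28: ready={B,F,H} → run B
t=29: ready={B,F,H} → run B
t=30: ready={B,F,H} → run B
t=31: ready={B,F,H} → run B
t=32: ready={B,F,H} → run B
t=33: ready={F,H} → run F
t=34: ready={F,H} → run F
t=35: ready={F,H} → run F
t=36: ready={H} → run H
t=37: ready={H} → run H
t=38: ready={H} → run H
t=39: (idle)
t=40: (idle)
t=41: (idle)
t=42: (idle)
t=43: (idle)
t=44: (idle)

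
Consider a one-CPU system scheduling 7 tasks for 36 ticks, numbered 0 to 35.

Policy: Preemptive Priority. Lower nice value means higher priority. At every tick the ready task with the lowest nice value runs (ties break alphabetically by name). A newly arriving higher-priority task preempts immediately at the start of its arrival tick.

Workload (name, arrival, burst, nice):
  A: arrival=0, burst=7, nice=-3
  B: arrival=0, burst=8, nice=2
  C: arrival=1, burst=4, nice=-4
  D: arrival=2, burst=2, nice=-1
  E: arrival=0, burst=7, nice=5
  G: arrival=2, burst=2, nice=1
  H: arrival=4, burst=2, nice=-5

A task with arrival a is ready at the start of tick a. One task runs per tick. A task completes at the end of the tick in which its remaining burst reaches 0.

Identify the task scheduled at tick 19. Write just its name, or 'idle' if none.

running at tick 19 = B

t=0: ready={A,B,E} → run A
t=1: ready={A,B,C,E} → run C
t=2: ready={A,B,C,D,E,G} → run C
t=3: ready={A,B,C,D,E,G} → run C
t=4: ready={A,B,C,D,E,G,H} → run H
t=5: ready={A,B,C,D,E,G,H} → run H
t=6: ready={A,B,C,D,E,G} → run C
t=7: ready={A,B,D,E,G} → run A
t=8: ready={A,B,D,E,G} → run A
t=9: ready={A,B,D,E,G} → run A
t=10: ready={A,B,D,E,G} → run A
t=11: ready={A,B,D,E,G} → run A
t=12: ready={A,B,D,E,G} → run A
t=13: ready={B,D,E,G} → run D
t=14: ready={B,D,E,G} → run D
t=15: ready={B,E,G} → run G
t=16: ready={B,E,G} → run G
t=17: ready={B,E} → run B
t=18: ready={B,E} → run B
t=19: ready={B,E} → run B
t=20: ready={B,E} → run B
t=21: ready={B,E} → run B
t=22: ready={B,E} → run B
t=23: ready={B,E} → run B
t=24: ready={B,E} → run B
t=25: ready={E} → run E
t=26: ready={E} → run E
t=27: ready={E} → run E
t=28: ready={E} → run E
t=29: ready={E} → run E
t=30: ready={E} → run E
t=31: ready={E} → run E
t=32: (idle)
t=33: (idle)
t=34: (idle)
t=35: (idle)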